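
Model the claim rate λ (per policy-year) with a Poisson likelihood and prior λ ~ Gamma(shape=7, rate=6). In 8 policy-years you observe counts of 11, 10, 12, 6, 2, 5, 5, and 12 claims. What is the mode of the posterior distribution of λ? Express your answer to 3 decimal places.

Σxᵢ = 11+10+12+6+2+5+5+12 = 63, with n = 8.
Posterior ∝ λ^6e^(−6λ) · λ^63e^(−8λ) = λ^69e^(−14λ), i.e. Gamma(shape=70, rate=14).
The mode of a Gamma(a, b) with a ≥ 1 (shape–rate) is (a−1)/b = 69/14 ≈ 4.929.

λ̂_MAP = 4.929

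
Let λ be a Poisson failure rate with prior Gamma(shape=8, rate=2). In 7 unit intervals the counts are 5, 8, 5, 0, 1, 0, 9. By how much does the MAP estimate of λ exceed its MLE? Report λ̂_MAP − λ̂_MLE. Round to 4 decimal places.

Σxᵢ = 28. Posterior is Gamma(36, 9); MAP = (36−1)/9 = 35/9 ≈ 3.88889.
MLE = x̄ = 28/7 ≈ 4.00000.
Difference = 35/9 − 28/7 = -1/9 ≈ -0.1111.

MAP − MLE = -0.1111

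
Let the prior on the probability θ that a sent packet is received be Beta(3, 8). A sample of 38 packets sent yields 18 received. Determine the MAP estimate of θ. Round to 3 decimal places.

Prior: Beta(3, 8).
Data: 18 successes in 38 trials. The binomial likelihood contributes θ^18(1−θ)^20, so the posterior is Beta(3+18, 8+20) = Beta(21, 28).
For Beta(a, b) with a, b > 1 the mode is (a−1)/(a+b−2) = 20/47 ≈ 0.426.

θ̂_MAP = 0.426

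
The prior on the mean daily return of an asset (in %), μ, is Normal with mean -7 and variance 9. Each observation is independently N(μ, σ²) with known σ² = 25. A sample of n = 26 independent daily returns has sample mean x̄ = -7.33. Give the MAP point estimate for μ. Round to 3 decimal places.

μ̂_MAP = -7.298

n = 26, x̄ = -7.33.
For a Normal prior and Normal likelihood with known variance, the posterior is Normal; its mode equals its mean, the precision-weighted average.
Prior precision 1/σ₀² = 1/9; data precision n/σ² = 26/25 = 1.04.
μ̂ = ((1/9)·(-7) + 1.04·(-7.33)) / (1/9 + 1.04) = (-94511/11250)/(259/225) = -94511/12950 ≈ -7.298.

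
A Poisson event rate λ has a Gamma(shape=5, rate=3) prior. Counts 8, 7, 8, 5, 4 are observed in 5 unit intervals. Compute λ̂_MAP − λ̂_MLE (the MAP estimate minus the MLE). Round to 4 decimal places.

MAP − MLE = -1.9000

Σxᵢ = 32. Posterior is Gamma(37, 8); MAP = (37−1)/8 = 36/8 ≈ 4.50000.
MLE = x̄ = 32/5 ≈ 6.40000.
Difference = 36/8 − 32/5 = -19/10 ≈ -1.9000.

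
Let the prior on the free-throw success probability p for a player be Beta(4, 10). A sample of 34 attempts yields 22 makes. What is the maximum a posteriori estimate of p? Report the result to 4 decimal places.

p̂_MAP = 0.5435

Prior: Beta(4, 10).
Data: 22 successes in 34 trials. The binomial likelihood contributes p^22(1−p)^12, so the posterior is Beta(4+22, 10+12) = Beta(26, 22).
For Beta(a, b) with a, b > 1 the mode is (a−1)/(a+b−2) = 25/46 ≈ 0.5435.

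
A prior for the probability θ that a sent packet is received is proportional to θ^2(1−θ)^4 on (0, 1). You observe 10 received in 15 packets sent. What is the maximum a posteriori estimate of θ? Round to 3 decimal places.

The prior density ∝ θ^2(1−θ)^4 is the kernel of Beta(3, 5).
Data: 10 successes in 15 trials. The binomial likelihood contributes θ^10(1−θ)^5, so the posterior is Beta(3+10, 5+5) = Beta(13, 10).
For Beta(a, b) with a, b > 1 the mode is (a−1)/(a+b−2) = 12/21 ≈ 0.571.

θ̂_MAP = 0.571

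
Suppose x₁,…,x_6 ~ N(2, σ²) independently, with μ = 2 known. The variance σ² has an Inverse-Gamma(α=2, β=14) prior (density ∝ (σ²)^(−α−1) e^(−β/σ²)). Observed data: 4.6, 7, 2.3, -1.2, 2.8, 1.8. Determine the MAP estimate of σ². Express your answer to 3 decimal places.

Sum of squared deviations about the known mean: SS = (4.6−2)² + (7−2)² + (2.3−2)² + (-1.2−2)² + (2.8−2)² + (1.8−2)² = 42.77.
The Normal likelihood contributes (σ²)^(−n/2) exp(−SS/(2σ²)), so the posterior is Inverse-Gamma(α + n/2, β + SS/2) = Inverse-Gamma(5, 35.385).
The mode of Inverse-Gamma(a, b) is b/(a+1) = 35.385/6 ≈ 5.898.

σ̂²_MAP = 5.898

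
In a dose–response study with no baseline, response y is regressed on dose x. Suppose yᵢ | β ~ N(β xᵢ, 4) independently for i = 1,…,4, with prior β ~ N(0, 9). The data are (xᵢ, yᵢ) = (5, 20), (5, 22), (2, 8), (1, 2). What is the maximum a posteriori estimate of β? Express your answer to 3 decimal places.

β̂_MAP = 4.112

log p(β | y) = −Σ(yᵢ − βxᵢ)²/(2·4) − β²/(2·9) + const.
Setting the derivative to zero: Σxᵢ(yᵢ − βxᵢ)/4 − β/9 = 0, so β = Σxᵢyᵢ / (Σxᵢ² + σ²/τ²).
Σxᵢyᵢ = 5·20 + 5·22 + 2·8 + 1·2 = 228; Σxᵢ² = 55; σ²/τ² = 4/9.
β̂_MAP = 228 / (55 + 4/9) = 228/(499/9) = 2052/499 ≈ 4.112.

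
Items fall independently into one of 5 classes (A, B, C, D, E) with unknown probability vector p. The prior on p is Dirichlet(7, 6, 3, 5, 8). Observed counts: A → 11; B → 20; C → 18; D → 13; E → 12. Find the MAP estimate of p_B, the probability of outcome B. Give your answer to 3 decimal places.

The posterior is Dirichlet(αᵢ + nᵢ) = Dirichlet(18, 26, 21, 18, 20).
For a Dirichlet(a₁,…,a_K) with all aᵢ > 1, the mode has j-th component (aⱼ − 1)/(Σaᵢ − K).
Here Σaᵢ = 103 and K = 5, so p_B = (26 − 1)/(103 − 5) = 25/98 ≈ 0.255.

MAP estimate of p_B = 0.255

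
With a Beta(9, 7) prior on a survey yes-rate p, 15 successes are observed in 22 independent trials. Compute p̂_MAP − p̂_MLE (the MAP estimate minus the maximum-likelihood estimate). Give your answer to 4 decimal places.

MAP − MLE = -0.0429

Posterior is Beta(24, 14); MAP = (24−1)/(38−2) = 23/36 ≈ 0.63889.
MLE ignores the prior: p̂_MLE = k/n = 15/22 ≈ 0.68182.
Difference = 23/36 − 15/22 = -17/396 ≈ -0.0429.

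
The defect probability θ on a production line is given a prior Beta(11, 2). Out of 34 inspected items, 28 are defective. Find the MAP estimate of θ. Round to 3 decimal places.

Prior: Beta(11, 2).
Data: 28 successes in 34 trials. The binomial likelihood contributes θ^28(1−θ)^6, so the posterior is Beta(11+28, 2+6) = Beta(39, 8).
For Beta(a, b) with a, b > 1 the mode is (a−1)/(a+b−2) = 38/45 ≈ 0.844.

θ̂_MAP = 0.844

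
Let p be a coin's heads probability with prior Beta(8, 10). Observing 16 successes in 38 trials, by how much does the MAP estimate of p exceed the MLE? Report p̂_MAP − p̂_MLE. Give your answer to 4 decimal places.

MAP − MLE = 0.0049

Posterior is Beta(24, 32); MAP = (24−1)/(56−2) = 23/54 ≈ 0.42593.
MLE ignores the prior: p̂_MLE = k/n = 16/38 ≈ 0.42105.
Difference = 23/54 − 16/38 = 5/1026 ≈ 0.0049.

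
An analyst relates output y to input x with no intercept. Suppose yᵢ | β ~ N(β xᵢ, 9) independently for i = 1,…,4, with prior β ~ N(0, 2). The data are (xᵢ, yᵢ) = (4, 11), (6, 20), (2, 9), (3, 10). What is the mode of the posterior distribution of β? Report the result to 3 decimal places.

β̂_MAP = 3.050

log p(β | y) = −Σ(yᵢ − βxᵢ)²/(2·9) − β²/(2·2) + const.
Setting the derivative to zero: Σxᵢ(yᵢ − βxᵢ)/9 − β/2 = 0, so β = Σxᵢyᵢ / (Σxᵢ² + σ²/τ²).
Σxᵢyᵢ = 4·11 + 6·20 + 2·9 + 3·10 = 212; Σxᵢ² = 65; σ²/τ² = 4.5.
β̂_MAP = 212 / (65 + 4.5) = 212/69.5 ≈ 3.050.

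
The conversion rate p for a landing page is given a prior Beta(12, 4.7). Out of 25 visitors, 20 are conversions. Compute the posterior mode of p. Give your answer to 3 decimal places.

p̂_MAP = 0.781

Prior: Beta(12, 4.7).
Data: 20 successes in 25 trials. The binomial likelihood contributes p^20(1−p)^5, so the posterior is Beta(12+20, 4.7+5) = Beta(32, 9.7).
For Beta(a, b) with a, b > 1 the mode is (a−1)/(a+b−2) = 31/39.7 ≈ 0.781.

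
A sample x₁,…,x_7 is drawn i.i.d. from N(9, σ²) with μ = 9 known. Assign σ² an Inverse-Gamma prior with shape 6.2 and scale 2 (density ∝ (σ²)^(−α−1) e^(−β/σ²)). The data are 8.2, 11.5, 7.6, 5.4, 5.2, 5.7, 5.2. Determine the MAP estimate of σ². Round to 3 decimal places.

σ̂²_MAP = 3.064

Sum of squared deviations about the known mean: SS = (8.2−9)² + (11.5−9)² + (7.6−9)² + (5.4−9)² + (5.2−9)² + (5.7−9)² + (5.2−9)² = 61.58.
The Normal likelihood contributes (σ²)^(−n/2) exp(−SS/(2σ²)), so the posterior is Inverse-Gamma(α + n/2, β + SS/2) = Inverse-Gamma(9.7, 32.79).
The mode of Inverse-Gamma(a, b) is b/(a+1) = 32.79/10.7 ≈ 3.064.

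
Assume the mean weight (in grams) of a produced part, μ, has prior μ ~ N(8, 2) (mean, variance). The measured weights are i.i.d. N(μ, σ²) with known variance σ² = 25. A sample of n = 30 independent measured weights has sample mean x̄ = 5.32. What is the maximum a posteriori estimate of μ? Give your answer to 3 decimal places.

μ̂_MAP = 6.108

n = 30, x̄ = 5.32.
For a Normal prior and Normal likelihood with known variance, the posterior is Normal; its mode equals its mean, the precision-weighted average.
Prior precision 1/σ₀² = 1/2 = 0.5; data precision n/σ² = 30/25 = 1.2.
μ̂ = (0.5·8 + 1.2·5.32) / (0.5 + 1.2) = 10.384/1.7 = 2596/425 ≈ 6.108.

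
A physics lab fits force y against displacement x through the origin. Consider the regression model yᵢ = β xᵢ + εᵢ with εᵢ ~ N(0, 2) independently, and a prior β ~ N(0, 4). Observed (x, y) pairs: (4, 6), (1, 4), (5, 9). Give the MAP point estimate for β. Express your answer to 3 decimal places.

log p(β | y) = −Σ(yᵢ − βxᵢ)²/(2·2) − β²/(2·4) + const.
Setting the derivative to zero: Σxᵢ(yᵢ − βxᵢ)/2 − β/4 = 0, so β = Σxᵢyᵢ / (Σxᵢ² + σ²/τ²).
Σxᵢyᵢ = 4·6 + 1·4 + 5·9 = 73; Σxᵢ² = 42; σ²/τ² = 0.5.
β̂_MAP = 73 / (42 + 0.5) = 73/42.5 ≈ 1.718.

β̂_MAP = 1.718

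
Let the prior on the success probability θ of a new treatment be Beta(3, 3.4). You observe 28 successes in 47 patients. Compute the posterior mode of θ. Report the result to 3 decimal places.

Prior: Beta(3, 3.4).
Data: 28 successes in 47 trials. The binomial likelihood contributes θ^28(1−θ)^19, so the posterior is Beta(3+28, 3.4+19) = Beta(31, 22.4).
For Beta(a, b) with a, b > 1 the mode is (a−1)/(a+b−2) = 30/51.4 ≈ 0.584.

θ̂_MAP = 0.584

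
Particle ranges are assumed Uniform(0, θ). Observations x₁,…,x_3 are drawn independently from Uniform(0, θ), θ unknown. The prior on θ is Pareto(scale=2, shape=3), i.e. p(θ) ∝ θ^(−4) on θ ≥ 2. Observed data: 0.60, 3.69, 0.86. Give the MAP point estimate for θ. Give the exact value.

θ̂_MAP = 3.69

The Uniform(0, θ) likelihood is θ^(−n) for θ ≥ max(xᵢ), zero otherwise. Here max(xᵢ) = 3.69.
Posterior ∝ θ^(−4) · θ^(−3) = θ^(−7) on θ ≥ max(2, 3.69) = 3.69.
This density is strictly decreasing in θ, so the posterior mode lies at the lower boundary of the support.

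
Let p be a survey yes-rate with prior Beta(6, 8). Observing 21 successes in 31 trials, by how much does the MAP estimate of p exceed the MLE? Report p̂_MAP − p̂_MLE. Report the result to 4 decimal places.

MAP − MLE = -0.0728

Posterior is Beta(27, 18); MAP = (27−1)/(45−2) = 26/43 ≈ 0.60465.
MLE ignores the prior: p̂_MLE = k/n = 21/31 ≈ 0.67742.
Difference = 26/43 − 21/31 = -97/1333 ≈ -0.0728.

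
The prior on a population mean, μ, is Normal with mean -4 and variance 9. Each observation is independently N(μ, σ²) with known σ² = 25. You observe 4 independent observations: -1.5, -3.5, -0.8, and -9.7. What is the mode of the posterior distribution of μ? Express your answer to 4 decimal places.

n = 4; x̄ = ((-1.5) + (-3.5) + (-0.8) + (-9.7))/4 = -15.5/4 = -3.875.
For a Normal prior and Normal likelihood with known variance, the posterior is Normal; its mode equals its mean, the precision-weighted average.
Prior precision 1/σ₀² = 1/9; data precision n/σ² = 4/25 = 0.16.
μ̂ = ((1/9)·(-4) + 0.16·(-3.875)) / (1/9 + 0.16) = (-479/450)/(61/225) = -479/122 ≈ -3.9262.

μ̂_MAP = -3.9262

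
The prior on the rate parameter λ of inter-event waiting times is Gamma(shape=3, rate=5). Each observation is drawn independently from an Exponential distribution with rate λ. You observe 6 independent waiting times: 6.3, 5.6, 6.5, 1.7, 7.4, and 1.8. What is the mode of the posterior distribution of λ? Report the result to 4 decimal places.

λ̂_MAP = 0.2332

The Exponential(rate=λ) likelihood is ∝ λ^n e^(−λΣtᵢ). Here n = 6 and Σtᵢ = 6.3 + 5.6 + 6.5 + 1.7 + 7.4 + 1.8 = 29.3.
Posterior ∝ λ^2e^(−5λ) · λ^6e^(−29.3λ) = λ^8e^(−34.3λ), i.e. Gamma(9, 34.3).
Mode = (a−1)/b = 8/34.3 ≈ 0.2332.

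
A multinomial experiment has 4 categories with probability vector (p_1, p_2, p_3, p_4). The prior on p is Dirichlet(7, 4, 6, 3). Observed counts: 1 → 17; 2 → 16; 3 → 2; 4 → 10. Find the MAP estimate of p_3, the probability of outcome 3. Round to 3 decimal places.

The posterior is Dirichlet(αᵢ + nᵢ) = Dirichlet(24, 20, 8, 13).
For a Dirichlet(a₁,…,a_K) with all aᵢ > 1, the mode has j-th component (aⱼ − 1)/(Σaᵢ − K).
Here Σaᵢ = 65 and K = 4, so p_3 = (8 − 1)/(65 − 4) = 7/61 ≈ 0.115.

MAP estimate: 0.115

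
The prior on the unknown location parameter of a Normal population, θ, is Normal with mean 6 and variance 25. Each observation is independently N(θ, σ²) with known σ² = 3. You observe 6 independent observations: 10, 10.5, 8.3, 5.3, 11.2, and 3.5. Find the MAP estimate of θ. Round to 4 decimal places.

θ̂_MAP = 8.0915

n = 6; x̄ = (10 + 10.5 + 8.3 + 5.3 + 11.2 + 3.5)/6 = 48.8/6 = 122/15 ≈ 8.1333.
For a Normal prior and Normal likelihood with known variance, the posterior is Normal; its mode equals its mean, the precision-weighted average.
Prior precision 1/σ₀² = 1/25 = 0.04; data precision n/σ² = 6/3 = 2.
θ̂ = (0.04·6 + 2·(122/15)) / (0.04 + 2) = (1238/75)/2.04 = 1238/153 ≈ 8.0915.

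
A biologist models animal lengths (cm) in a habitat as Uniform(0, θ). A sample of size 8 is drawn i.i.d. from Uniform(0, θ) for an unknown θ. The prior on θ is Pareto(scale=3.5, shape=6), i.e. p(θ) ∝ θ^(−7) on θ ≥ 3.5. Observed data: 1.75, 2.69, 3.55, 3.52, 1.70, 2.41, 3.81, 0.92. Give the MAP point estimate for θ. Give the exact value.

θ̂_MAP = 3.81

The Uniform(0, θ) likelihood is θ^(−n) for θ ≥ max(xᵢ), zero otherwise. Here max(xᵢ) = 3.81.
Posterior ∝ θ^(−7) · θ^(−8) = θ^(−15) on θ ≥ max(3.5, 3.81) = 3.81.
This density is strictly decreasing in θ, so the posterior mode lies at the lower boundary of the support.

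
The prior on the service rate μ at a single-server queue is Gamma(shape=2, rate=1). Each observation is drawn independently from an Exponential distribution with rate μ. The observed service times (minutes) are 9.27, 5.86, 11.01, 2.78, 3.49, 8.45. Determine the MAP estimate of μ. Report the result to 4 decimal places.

The Exponential(rate=μ) likelihood is ∝ μ^n e^(−μΣtᵢ). Here n = 6 and Σtᵢ = 9.27 + 5.86 + 11.01 + 2.78 + 3.49 + 8.45 = 40.86.
Posterior ∝ μe^(−1μ) · μ^6e^(−40.86μ) = μ^7e^(−41.86μ), i.e. Gamma(8, 41.86).
Mode = (a−1)/b = 7/41.86 ≈ 0.1672.

μ̂_MAP = 0.1672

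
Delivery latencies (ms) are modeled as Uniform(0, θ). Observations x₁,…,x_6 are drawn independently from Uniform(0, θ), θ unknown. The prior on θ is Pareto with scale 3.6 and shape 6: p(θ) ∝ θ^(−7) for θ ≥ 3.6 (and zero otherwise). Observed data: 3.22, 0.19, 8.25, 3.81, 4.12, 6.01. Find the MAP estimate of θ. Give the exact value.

θ̂_MAP = 8.25

The Uniform(0, θ) likelihood is θ^(−n) for θ ≥ max(xᵢ), zero otherwise. Here max(xᵢ) = 8.25.
Posterior ∝ θ^(−7) · θ^(−6) = θ^(−13) on θ ≥ max(3.6, 8.25) = 8.25.
This density is strictly decreasing in θ, so the posterior mode lies at the lower boundary of the support.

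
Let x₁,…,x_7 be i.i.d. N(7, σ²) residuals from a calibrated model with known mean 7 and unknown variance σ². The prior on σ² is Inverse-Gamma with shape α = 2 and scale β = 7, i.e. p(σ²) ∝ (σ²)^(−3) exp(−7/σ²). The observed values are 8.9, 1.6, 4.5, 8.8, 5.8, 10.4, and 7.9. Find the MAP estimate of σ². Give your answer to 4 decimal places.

Sum of squared deviations about the known mean: SS = (8.9−7)² + (1.6−7)² + (4.5−7)² + (8.8−7)² + (5.8−7)² + (10.4−7)² + (7.9−7)² = 56.07.
The Normal likelihood contributes (σ²)^(−n/2) exp(−SS/(2σ²)), so the posterior is Inverse-Gamma(α + n/2, β + SS/2) = Inverse-Gamma(5.5, 35.035).
The mode of Inverse-Gamma(a, b) is b/(a+1) = 35.035/6.5 ≈ 5.3900.

σ̂²_MAP = 5.3900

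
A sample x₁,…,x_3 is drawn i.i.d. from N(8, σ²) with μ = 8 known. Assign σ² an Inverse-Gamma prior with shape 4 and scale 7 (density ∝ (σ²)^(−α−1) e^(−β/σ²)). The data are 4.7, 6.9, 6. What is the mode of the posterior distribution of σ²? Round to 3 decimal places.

σ̂²_MAP = 2.315

Sum of squared deviations about the known mean: SS = (4.7−8)² + (6.9−8)² + (6−8)² = 16.1.
The Normal likelihood contributes (σ²)^(−n/2) exp(−SS/(2σ²)), so the posterior is Inverse-Gamma(α + n/2, β + SS/2) = Inverse-Gamma(5.5, 15.05).
The mode of Inverse-Gamma(a, b) is b/(a+1) = 15.05/6.5 ≈ 2.315.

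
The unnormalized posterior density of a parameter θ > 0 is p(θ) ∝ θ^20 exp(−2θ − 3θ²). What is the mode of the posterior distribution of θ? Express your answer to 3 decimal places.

ℓ'(θ) = 20/θ − 2 − 6θ. Setting this to zero and multiplying by θ: 6θ² + 2θ − 20 = 0.
θ = (−2 + √(2² + 4·6·20)) / (2·6) = (−2 + √484) / 12 = (−2 + 22)/12 = 5/3.
ℓ''(θ) = −20/θ² − 6 < 0, confirming a maximum.

θ̂_MAP = 1.667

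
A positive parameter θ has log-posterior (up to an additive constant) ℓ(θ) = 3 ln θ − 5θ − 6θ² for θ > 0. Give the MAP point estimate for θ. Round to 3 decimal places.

ℓ'(θ) = 3/θ − 5 − 12θ. Setting this to zero and multiplying by θ: 12θ² + 5θ − 3 = 0.
θ = (−5 + √(5² + 4·12·3)) / (2·12) = (−5 + √169) / 24 = (−5 + 13)/24 = 1/3.
ℓ''(θ) = −3/θ² − 12 < 0, confirming a maximum.

θ̂_MAP = 0.333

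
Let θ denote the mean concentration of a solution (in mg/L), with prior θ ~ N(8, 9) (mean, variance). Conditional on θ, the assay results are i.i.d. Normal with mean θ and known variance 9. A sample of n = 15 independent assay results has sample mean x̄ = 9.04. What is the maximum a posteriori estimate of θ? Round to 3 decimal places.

θ̂_MAP = 8.975

n = 15, x̄ = 9.04.
For a Normal prior and Normal likelihood with known variance, the posterior is Normal; its mode equals its mean, the precision-weighted average.
Prior precision 1/σ₀² = 1/9; data precision n/σ² = 15/9 = 5/3.
θ̂ = ((1/9)·8 + (5/3)·9.04) / (1/9 + 5/3) = (718/45)/(16/9) = 8.975.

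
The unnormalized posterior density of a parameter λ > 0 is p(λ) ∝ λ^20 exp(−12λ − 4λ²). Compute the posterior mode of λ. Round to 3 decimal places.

ℓ'(λ) = 20/λ − 12 − 8λ. Setting this to zero and multiplying by λ: 8λ² + 12λ − 20 = 0.
λ = (−12 + √(12² + 4·8·20)) / (2·8) = (−12 + √784) / 16 = (−12 + 28)/16 = 1.
ℓ''(λ) = −20/λ² − 8 < 0, confirming a maximum.

λ̂_MAP = 1.000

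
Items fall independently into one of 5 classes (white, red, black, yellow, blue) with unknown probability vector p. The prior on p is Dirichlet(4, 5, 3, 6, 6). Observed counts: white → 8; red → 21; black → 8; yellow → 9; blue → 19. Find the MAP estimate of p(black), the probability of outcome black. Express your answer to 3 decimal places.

The posterior is Dirichlet(αᵢ + nᵢ) = Dirichlet(12, 26, 11, 15, 25).
For a Dirichlet(a₁,…,a_K) with all aᵢ > 1, the mode has j-th component (aⱼ − 1)/(Σaᵢ − K).
Here Σaᵢ = 89 and K = 5, so p(black) = (11 − 1)/(89 − 5) = 10/84 ≈ 0.119.

MAP estimate of p(black) = 0.119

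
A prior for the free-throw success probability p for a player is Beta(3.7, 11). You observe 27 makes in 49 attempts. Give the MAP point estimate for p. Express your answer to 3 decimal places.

Prior: Beta(3.7, 11).
Data: 27 successes in 49 trials. The binomial likelihood contributes p^27(1−p)^22, so the posterior is Beta(3.7+27, 11+22) = Beta(30.7, 33).
For Beta(a, b) with a, b > 1 the mode is (a−1)/(a+b−2) = 29.7/61.7 ≈ 0.481.

p̂_MAP = 0.481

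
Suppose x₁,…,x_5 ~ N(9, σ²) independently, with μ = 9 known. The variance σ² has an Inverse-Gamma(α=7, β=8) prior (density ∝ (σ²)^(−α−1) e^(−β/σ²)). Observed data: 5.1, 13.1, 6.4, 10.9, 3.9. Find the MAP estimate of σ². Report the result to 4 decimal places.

Sum of squared deviations about the known mean: SS = (5.1−9)² + (13.1−9)² + (6.4−9)² + (10.9−9)² + (3.9−9)² = 68.4.
The Normal likelihood contributes (σ²)^(−n/2) exp(−SS/(2σ²)), so the posterior is Inverse-Gamma(α + n/2, β + SS/2) = Inverse-Gamma(9.5, 42.2).
The mode of Inverse-Gamma(a, b) is b/(a+1) = 42.2/10.5 ≈ 4.0190.

σ̂²_MAP = 4.0190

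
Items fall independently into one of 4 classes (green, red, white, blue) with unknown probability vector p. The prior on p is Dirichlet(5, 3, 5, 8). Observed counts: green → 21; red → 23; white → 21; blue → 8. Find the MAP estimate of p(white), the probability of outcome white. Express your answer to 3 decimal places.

MAP estimate of p(white) = 0.278

The posterior is Dirichlet(αᵢ + nᵢ) = Dirichlet(26, 26, 26, 16).
For a Dirichlet(a₁,…,a_K) with all aᵢ > 1, the mode has j-th component (aⱼ − 1)/(Σaᵢ − K).
Here Σaᵢ = 94 and K = 4, so p(white) = (26 − 1)/(94 − 4) = 25/90 ≈ 0.278.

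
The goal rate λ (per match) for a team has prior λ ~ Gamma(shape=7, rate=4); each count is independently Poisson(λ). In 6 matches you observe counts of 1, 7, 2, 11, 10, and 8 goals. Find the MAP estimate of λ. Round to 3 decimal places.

Σxᵢ = 1+7+2+11+10+8 = 39, with n = 6.
Posterior ∝ λ^6e^(−4λ) · λ^39e^(−6λ) = λ^45e^(−10λ), i.e. Gamma(shape=46, rate=10).
The mode of a Gamma(a, b) with a ≥ 1 (shape–rate) is (a−1)/b = 45/10 ≈ 4.500.

λ̂_MAP = 4.500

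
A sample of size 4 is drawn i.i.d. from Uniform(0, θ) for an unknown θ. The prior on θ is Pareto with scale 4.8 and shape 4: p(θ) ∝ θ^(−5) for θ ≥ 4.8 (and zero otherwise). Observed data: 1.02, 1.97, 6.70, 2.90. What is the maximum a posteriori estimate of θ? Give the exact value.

θ̂_MAP = 6.70

The Uniform(0, θ) likelihood is θ^(−n) for θ ≥ max(xᵢ), zero otherwise. Here max(xᵢ) = 6.70.
Posterior ∝ θ^(−5) · θ^(−4) = θ^(−9) on θ ≥ max(4.8, 6.70) = 6.70.
This density is strictly decreasing in θ, so the posterior mode lies at the lower boundary of the support.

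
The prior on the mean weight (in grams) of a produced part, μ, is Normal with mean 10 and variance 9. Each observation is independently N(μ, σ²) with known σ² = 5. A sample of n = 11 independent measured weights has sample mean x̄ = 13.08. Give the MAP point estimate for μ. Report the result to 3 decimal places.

μ̂_MAP = 12.932

n = 11, x̄ = 13.08.
For a Normal prior and Normal likelihood with known variance, the posterior is Normal; its mode equals its mean, the precision-weighted average.
Prior precision 1/σ₀² = 1/9; data precision n/σ² = 11/5 = 2.2.
μ̂ = ((1/9)·10 + 2.2·13.08) / (1/9 + 2.2) = (33623/1125)/(104/45) = 33623/2600 ≈ 12.932.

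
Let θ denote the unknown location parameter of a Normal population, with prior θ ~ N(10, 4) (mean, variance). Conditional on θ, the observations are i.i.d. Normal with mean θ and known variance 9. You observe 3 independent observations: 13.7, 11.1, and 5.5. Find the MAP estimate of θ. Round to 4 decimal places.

θ̂_MAP = 10.0571

n = 3; x̄ = (13.7 + 11.1 + 5.5)/3 = 30.3/3 = 10.1.
For a Normal prior and Normal likelihood with known variance, the posterior is Normal; its mode equals its mean, the precision-weighted average.
Prior precision 1/σ₀² = 1/4 = 0.25; data precision n/σ² = 3/9 = 1/3.
θ̂ = (0.25·10 + (1/3)·10.1) / (0.25 + 1/3) = (88/15)/(7/12) = 352/35 ≈ 10.0571.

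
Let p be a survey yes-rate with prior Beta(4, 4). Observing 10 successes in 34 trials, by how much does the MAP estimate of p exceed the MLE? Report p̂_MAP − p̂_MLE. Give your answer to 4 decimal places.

MAP − MLE = 0.0309

Posterior is Beta(14, 28); MAP = (14−1)/(42−2) = 13/40 ≈ 0.32500.
MLE ignores the prior: p̂_MLE = k/n = 10/34 ≈ 0.29412.
Difference = 13/40 − 10/34 = 21/680 ≈ 0.0309.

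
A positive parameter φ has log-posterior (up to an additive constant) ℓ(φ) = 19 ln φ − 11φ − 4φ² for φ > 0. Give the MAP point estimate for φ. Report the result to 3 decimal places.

ℓ'(φ) = 19/φ − 11 − 8φ. Setting this to zero and multiplying by φ: 8φ² + 11φ − 19 = 0.
φ = (−11 + √(11² + 4·8·19)) / (2·8) = (−11 + √729) / 16 = (−11 + 27)/16 = 1.
ℓ''(φ) = −19/φ² − 8 < 0, confirming a maximum.

φ̂_MAP = 1.000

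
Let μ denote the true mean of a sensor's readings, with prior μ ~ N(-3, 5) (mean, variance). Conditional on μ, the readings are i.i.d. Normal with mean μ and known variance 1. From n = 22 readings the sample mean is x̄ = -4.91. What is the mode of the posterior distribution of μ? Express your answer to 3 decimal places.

μ̂_MAP = -4.893

n = 22, x̄ = -4.91.
For a Normal prior and Normal likelihood with known variance, the posterior is Normal; its mode equals its mean, the precision-weighted average.
Prior precision 1/σ₀² = 1/5 = 0.2; data precision n/σ² = 22/1 = 22.
μ̂ = (0.2·(-3) + 22·(-4.91)) / (0.2 + 22) = (-108.62)/22.2 = -5431/1110 ≈ -4.893.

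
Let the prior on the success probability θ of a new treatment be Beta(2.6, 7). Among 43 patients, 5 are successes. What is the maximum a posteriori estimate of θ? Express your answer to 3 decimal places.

Prior: Beta(2.6, 7).
Data: 5 successes in 43 trials. The binomial likelihood contributes θ^5(1−θ)^38, so the posterior is Beta(2.6+5, 7+38) = Beta(7.6, 45).
For Beta(a, b) with a, b > 1 the mode is (a−1)/(a+b−2) = 6.6/50.6 ≈ 0.130.

θ̂_MAP = 0.130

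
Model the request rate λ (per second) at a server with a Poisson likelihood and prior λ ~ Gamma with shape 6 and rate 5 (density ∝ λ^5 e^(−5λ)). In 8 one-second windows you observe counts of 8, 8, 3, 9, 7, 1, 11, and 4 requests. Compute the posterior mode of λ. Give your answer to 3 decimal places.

Σxᵢ = 8+8+3+9+7+1+11+4 = 51, with n = 8.
Posterior ∝ λ^5e^(−5λ) · λ^51e^(−8λ) = λ^56e^(−13λ), i.e. Gamma(shape=57, rate=13).
The mode of a Gamma(a, b) with a ≥ 1 (shape–rate) is (a−1)/b = 56/13 ≈ 4.308.

λ̂_MAP = 4.308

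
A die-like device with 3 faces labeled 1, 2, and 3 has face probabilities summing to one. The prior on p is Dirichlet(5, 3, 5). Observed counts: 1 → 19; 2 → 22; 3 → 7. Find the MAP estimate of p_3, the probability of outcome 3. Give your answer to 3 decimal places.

The posterior is Dirichlet(αᵢ + nᵢ) = Dirichlet(24, 25, 12).
For a Dirichlet(a₁,…,a_K) with all aᵢ > 1, the mode has j-th component (aⱼ − 1)/(Σaᵢ − K).
Here Σaᵢ = 61 and K = 3, so p_3 = (12 − 1)/(61 − 3) = 11/58 ≈ 0.190.

MAP estimate: 0.190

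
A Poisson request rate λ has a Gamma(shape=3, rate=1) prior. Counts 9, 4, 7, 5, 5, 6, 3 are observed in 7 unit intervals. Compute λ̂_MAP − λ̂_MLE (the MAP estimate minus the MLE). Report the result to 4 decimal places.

MAP − MLE = -0.4464

Σxᵢ = 39. Posterior is Gamma(42, 8); MAP = (42−1)/8 = 41/8 ≈ 5.12500.
MLE = x̄ = 39/7 ≈ 5.57143.
Difference = 41/8 − 39/7 = -25/56 ≈ -0.4464.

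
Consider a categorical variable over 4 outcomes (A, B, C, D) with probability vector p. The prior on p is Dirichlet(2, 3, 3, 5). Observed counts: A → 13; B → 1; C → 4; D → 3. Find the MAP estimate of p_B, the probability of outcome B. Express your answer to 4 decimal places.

The posterior is Dirichlet(αᵢ + nᵢ) = Dirichlet(15, 4, 7, 8).
For a Dirichlet(a₁,…,a_K) with all aᵢ > 1, the mode has j-th component (aⱼ − 1)/(Σaᵢ − K).
Here Σaᵢ = 34 and K = 4, so p_B = (4 − 1)/(34 − 4) = 3/30 ≈ 0.1000.

MAP estimate of p_B = 0.1000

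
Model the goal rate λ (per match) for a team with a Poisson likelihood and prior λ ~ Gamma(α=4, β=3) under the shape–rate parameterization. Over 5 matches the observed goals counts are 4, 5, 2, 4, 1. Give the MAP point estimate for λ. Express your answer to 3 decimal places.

Σxᵢ = 4+5+2+4+1 = 16, with n = 5.
Posterior ∝ λ^3e^(−3λ) · λ^16e^(−5λ) = λ^19e^(−8λ), i.e. Gamma(shape=20, rate=8).
The mode of a Gamma(a, b) with a ≥ 1 (shape–rate) is (a−1)/b = 19/8 ≈ 2.375.

λ̂_MAP = 2.375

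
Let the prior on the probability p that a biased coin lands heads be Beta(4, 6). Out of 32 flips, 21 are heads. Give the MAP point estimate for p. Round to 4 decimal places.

p̂_MAP = 0.6000

Prior: Beta(4, 6).
Data: 21 successes in 32 trials. The binomial likelihood contributes p^21(1−p)^11, so the posterior is Beta(4+21, 6+11) = Beta(25, 17).
For Beta(a, b) with a, b > 1 the mode is (a−1)/(a+b−2) = 24/40 ≈ 0.6000.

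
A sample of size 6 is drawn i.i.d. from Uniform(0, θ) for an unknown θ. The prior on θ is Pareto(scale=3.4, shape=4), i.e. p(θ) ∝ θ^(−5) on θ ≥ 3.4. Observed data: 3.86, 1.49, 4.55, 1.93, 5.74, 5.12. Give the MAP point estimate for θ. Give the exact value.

θ̂_MAP = 5.74

The Uniform(0, θ) likelihood is θ^(−n) for θ ≥ max(xᵢ), zero otherwise. Here max(xᵢ) = 5.74.
Posterior ∝ θ^(−5) · θ^(−6) = θ^(−11) on θ ≥ max(3.4, 5.74) = 5.74.
This density is strictly decreasing in θ, so the posterior mode lies at the lower boundary of the support.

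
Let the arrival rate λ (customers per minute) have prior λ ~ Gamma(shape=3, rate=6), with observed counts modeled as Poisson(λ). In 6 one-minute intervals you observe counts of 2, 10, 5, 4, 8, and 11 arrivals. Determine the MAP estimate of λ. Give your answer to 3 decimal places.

λ̂_MAP = 3.500

Σxᵢ = 2+10+5+4+8+11 = 40, with n = 6.
Posterior ∝ λ^2e^(−6λ) · λ^40e^(−6λ) = λ^42e^(−12λ), i.e. Gamma(shape=43, rate=12).
The mode of a Gamma(a, b) with a ≥ 1 (shape–rate) is (a−1)/b = 42/12 ≈ 3.500.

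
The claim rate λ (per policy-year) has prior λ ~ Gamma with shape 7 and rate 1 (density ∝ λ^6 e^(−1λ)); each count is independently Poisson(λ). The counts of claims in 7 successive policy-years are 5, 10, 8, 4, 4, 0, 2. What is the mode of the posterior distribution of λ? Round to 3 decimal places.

λ̂_MAP = 4.875

Σxᵢ = 5+10+8+4+4+0+2 = 33, with n = 7.
Posterior ∝ λ^6e^(−1λ) · λ^33e^(−7λ) = λ^39e^(−8λ), i.e. Gamma(shape=40, rate=8).
The mode of a Gamma(a, b) with a ≥ 1 (shape–rate) is (a−1)/b = 39/8 ≈ 4.875.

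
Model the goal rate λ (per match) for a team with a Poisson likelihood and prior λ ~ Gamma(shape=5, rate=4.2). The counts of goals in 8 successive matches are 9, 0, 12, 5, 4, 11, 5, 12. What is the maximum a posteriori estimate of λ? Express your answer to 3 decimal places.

Σxᵢ = 9+0+12+5+4+11+5+12 = 58, with n = 8.
Posterior ∝ λ^4e^(−4.2λ) · λ^58e^(−8λ) = λ^62e^(−12.2λ), i.e. Gamma(shape=63, rate=12.2).
The mode of a Gamma(a, b) with a ≥ 1 (shape–rate) is (a−1)/b = 62/12.2 ≈ 5.082.

λ̂_MAP = 5.082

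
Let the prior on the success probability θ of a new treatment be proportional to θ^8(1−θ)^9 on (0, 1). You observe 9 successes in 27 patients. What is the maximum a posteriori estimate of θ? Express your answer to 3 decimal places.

The prior density ∝ θ^8(1−θ)^9 is the kernel of Beta(9, 10).
Data: 9 successes in 27 trials. The binomial likelihood contributes θ^9(1−θ)^18, so the posterior is Beta(9+9, 10+18) = Beta(18, 28).
For Beta(a, b) with a, b > 1 the mode is (a−1)/(a+b−2) = 17/44 ≈ 0.386.

θ̂_MAP = 0.386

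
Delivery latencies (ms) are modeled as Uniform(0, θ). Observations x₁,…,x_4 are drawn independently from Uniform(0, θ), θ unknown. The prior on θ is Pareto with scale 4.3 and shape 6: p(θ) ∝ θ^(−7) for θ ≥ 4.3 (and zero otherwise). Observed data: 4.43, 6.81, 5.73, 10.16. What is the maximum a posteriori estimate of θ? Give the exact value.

θ̂_MAP = 10.16

The Uniform(0, θ) likelihood is θ^(−n) for θ ≥ max(xᵢ), zero otherwise. Here max(xᵢ) = 10.16.
Posterior ∝ θ^(−7) · θ^(−4) = θ^(−11) on θ ≥ max(4.3, 10.16) = 10.16.
This density is strictly decreasing in θ, so the posterior mode lies at the lower boundary of the support.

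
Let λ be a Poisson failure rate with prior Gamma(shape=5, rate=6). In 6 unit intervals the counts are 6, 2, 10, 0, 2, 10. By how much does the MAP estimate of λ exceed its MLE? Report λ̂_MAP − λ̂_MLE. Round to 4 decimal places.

MAP − MLE = -2.1667

Σxᵢ = 30. Posterior is Gamma(35, 12); MAP = (35−1)/12 = 34/12 ≈ 2.83333.
MLE = x̄ = 30/6 ≈ 5.00000.
Difference = 34/12 − 30/6 = -13/6 ≈ -2.1667.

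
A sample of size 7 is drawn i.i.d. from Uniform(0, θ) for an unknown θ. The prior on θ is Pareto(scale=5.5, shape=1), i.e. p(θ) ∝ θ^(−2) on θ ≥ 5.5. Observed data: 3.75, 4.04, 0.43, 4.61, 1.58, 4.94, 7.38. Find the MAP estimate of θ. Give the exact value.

θ̂_MAP = 7.38

The Uniform(0, θ) likelihood is θ^(−n) for θ ≥ max(xᵢ), zero otherwise. Here max(xᵢ) = 7.38.
Posterior ∝ θ^(−2) · θ^(−7) = θ^(−9) on θ ≥ max(5.5, 7.38) = 7.38.
This density is strictly decreasing in θ, so the posterior mode lies at the lower boundary of the support.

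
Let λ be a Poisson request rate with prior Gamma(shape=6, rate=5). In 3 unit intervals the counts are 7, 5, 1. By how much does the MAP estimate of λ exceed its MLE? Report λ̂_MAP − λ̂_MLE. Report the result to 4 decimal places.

Σxᵢ = 13. Posterior is Gamma(19, 8); MAP = (19−1)/8 = 18/8 ≈ 2.25000.
MLE = x̄ = 13/3 ≈ 4.33333.
Difference = 18/8 − 13/3 = -25/12 ≈ -2.0833.

MAP − MLE = -2.0833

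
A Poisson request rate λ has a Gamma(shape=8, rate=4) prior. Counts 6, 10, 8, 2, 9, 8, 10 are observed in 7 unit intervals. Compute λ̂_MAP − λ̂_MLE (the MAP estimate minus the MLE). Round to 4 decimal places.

MAP − MLE = -2.1169

Σxᵢ = 53. Posterior is Gamma(61, 11); MAP = (61−1)/11 = 60/11 ≈ 5.45455.
MLE = x̄ = 53/7 ≈ 7.57143.
Difference = 60/11 − 53/7 = -163/77 ≈ -2.1169.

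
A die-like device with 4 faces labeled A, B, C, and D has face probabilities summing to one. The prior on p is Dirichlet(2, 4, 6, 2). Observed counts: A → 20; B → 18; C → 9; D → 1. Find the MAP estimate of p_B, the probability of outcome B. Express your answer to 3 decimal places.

MAP estimate of p_B = 0.362

The posterior is Dirichlet(αᵢ + nᵢ) = Dirichlet(22, 22, 15, 3).
For a Dirichlet(a₁,…,a_K) with all aᵢ > 1, the mode has j-th component (aⱼ − 1)/(Σaᵢ − K).
Here Σaᵢ = 62 and K = 4, so p_B = (22 − 1)/(62 − 4) = 21/58 ≈ 0.362.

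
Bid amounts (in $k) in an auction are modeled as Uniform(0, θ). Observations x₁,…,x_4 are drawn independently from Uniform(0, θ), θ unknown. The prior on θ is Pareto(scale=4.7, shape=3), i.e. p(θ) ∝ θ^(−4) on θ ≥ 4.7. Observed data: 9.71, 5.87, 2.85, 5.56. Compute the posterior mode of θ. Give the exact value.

θ̂_MAP = 9.71

The Uniform(0, θ) likelihood is θ^(−n) for θ ≥ max(xᵢ), zero otherwise. Here max(xᵢ) = 9.71.
Posterior ∝ θ^(−4) · θ^(−4) = θ^(−8) on θ ≥ max(4.7, 9.71) = 9.71.
This density is strictly decreasing in θ, so the posterior mode lies at the lower boundary of the support.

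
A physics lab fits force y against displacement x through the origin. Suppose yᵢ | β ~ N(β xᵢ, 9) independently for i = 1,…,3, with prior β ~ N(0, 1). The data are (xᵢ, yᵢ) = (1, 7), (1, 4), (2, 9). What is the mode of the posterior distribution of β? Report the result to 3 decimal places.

β̂_MAP = 1.933

log p(β | y) = −Σ(yᵢ − βxᵢ)²/(2·9) − β²/(2·1) + const.
Setting the derivative to zero: Σxᵢ(yᵢ − βxᵢ)/9 − β/1 = 0, so β = Σxᵢyᵢ / (Σxᵢ² + σ²/τ²).
Σxᵢyᵢ = 1·7 + 1·4 + 2·9 = 29; Σxᵢ² = 6; σ²/τ² = 9.
β̂_MAP = 29 / (6 + 9) = 29/15 ≈ 1.933.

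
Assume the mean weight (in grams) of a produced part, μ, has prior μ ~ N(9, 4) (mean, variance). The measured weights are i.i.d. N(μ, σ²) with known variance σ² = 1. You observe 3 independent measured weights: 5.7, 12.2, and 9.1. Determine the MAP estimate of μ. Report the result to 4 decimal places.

μ̂_MAP = 9.0000

n = 3; x̄ = (5.7 + 12.2 + 9.1)/3 = 27/3 = 9.
For a Normal prior and Normal likelihood with known variance, the posterior is Normal; its mode equals its mean, the precision-weighted average.
Prior precision 1/σ₀² = 1/4 = 0.25; data precision n/σ² = 3/1 = 3.
μ̂ = (0.25·9 + 3·9) / (0.25 + 3) = 29.25/3.25 = 9.0000.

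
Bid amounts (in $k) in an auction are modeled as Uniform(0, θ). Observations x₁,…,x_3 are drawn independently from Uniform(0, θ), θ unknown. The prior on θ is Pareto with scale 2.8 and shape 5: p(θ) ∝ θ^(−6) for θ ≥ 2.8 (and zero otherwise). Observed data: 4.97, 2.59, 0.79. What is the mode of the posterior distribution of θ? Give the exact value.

θ̂_MAP = 4.97

The Uniform(0, θ) likelihood is θ^(−n) for θ ≥ max(xᵢ), zero otherwise. Here max(xᵢ) = 4.97.
Posterior ∝ θ^(−6) · θ^(−3) = θ^(−9) on θ ≥ max(2.8, 4.97) = 4.97.
This density is strictly decreasing in θ, so the posterior mode lies at the lower boundary of the support.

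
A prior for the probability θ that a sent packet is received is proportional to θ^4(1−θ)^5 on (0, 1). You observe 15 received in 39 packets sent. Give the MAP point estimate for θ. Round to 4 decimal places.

The prior density ∝ θ^4(1−θ)^5 is the kernel of Beta(5, 6).
Data: 15 successes in 39 trials. The binomial likelihood contributes θ^15(1−θ)^24, so the posterior is Beta(5+15, 6+24) = Beta(20, 30).
For Beta(a, b) with a, b > 1 the mode is (a−1)/(a+b−2) = 19/48 ≈ 0.3958.

θ̂_MAP = 0.3958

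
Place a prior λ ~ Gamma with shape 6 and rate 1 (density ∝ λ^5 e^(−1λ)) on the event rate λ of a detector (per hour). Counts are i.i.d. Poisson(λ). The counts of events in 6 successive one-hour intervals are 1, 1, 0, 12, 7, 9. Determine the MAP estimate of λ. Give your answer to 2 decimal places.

Σxᵢ = 1+1+0+12+7+9 = 30, with n = 6.
Posterior ∝ λ^5e^(−1λ) · λ^30e^(−6λ) = λ^35e^(−7λ), i.e. Gamma(shape=36, rate=7).
The mode of a Gamma(a, b) with a ≥ 1 (shape–rate) is (a−1)/b = 35/7 ≈ 5.00.

λ̂_MAP = 5.00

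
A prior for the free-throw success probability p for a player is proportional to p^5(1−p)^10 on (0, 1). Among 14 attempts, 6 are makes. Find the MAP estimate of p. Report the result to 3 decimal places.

The prior density ∝ p^5(1−p)^10 is the kernel of Beta(6, 11).
Data: 6 successes in 14 trials. The binomial likelihood contributes p^6(1−p)^8, so the posterior is Beta(6+6, 11+8) = Beta(12, 19).
For Beta(a, b) with a, b > 1 the mode is (a−1)/(a+b−2) = 11/29 ≈ 0.379.

p̂_MAP = 0.379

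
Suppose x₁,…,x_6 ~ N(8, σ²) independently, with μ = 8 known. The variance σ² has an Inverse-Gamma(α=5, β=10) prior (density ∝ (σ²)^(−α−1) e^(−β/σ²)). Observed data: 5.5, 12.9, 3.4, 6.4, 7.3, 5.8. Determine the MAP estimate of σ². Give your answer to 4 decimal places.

Sum of squared deviations about the known mean: SS = (5.5−8)² + (12.9−8)² + (3.4−8)² + (6.4−8)² + (7.3−8)² + (5.8−8)² = 59.31.
The Normal likelihood contributes (σ²)^(−n/2) exp(−SS/(2σ²)), so the posterior is Inverse-Gamma(α + n/2, β + SS/2) = Inverse-Gamma(8, 39.655).
The mode of Inverse-Gamma(a, b) is b/(a+1) = 39.655/9 ≈ 4.4061.

σ̂²_MAP = 4.4061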